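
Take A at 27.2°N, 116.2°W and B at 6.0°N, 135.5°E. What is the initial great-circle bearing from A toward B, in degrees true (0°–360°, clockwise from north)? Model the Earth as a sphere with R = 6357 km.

284.0°

N = sin Δλ·cos φ₂ = -0.9442;  D = cos φ₁ sin φ₂ − sin φ₁ cos φ₂ cos Δλ = +0.2357
initial course = atan2(N, D) = 284.02°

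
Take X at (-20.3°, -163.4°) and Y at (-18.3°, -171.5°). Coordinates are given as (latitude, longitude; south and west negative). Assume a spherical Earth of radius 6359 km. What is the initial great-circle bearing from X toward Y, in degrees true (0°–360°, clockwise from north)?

283.3°

N = sin Δλ·cos φ₂ = -0.1338;  D = cos φ₁ sin φ₂ − sin φ₁ cos φ₂ cos Δλ = +0.0316
initial course = atan2(N, D) = 283.30°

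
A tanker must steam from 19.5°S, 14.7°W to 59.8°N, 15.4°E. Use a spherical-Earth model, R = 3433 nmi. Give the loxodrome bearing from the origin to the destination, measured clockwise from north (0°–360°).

Meridional parts: M(φ₁)=-0.3471, M(φ₂)=+1.3100 → ΔM = +1.6571;  Δλ = +0.5253 rad
tan C = Δλ / ΔM = +0.3170 → C = 17.59°

17.6°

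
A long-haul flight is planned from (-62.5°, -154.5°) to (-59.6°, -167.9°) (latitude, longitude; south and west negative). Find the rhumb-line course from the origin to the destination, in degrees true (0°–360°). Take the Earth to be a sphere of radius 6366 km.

294.1°

Meridional parts: M(φ₁)=-1.4077, M(φ₂)=-1.3031 → ΔM = +0.1046;  Δλ = -0.2339 rad
tan C = Δλ / ΔM = -2.2348 → C = 294.11°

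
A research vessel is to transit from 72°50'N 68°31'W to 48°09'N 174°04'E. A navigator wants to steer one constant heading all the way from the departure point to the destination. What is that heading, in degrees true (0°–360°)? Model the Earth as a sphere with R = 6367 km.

245.6°

Meridional parts: M(φ₁)=+1.8909, M(φ₂)=+0.9614 → ΔM = -0.9295;  Δλ = -2.0493 rad
tan C = Δλ / ΔM = +2.2047 → C = 245.60°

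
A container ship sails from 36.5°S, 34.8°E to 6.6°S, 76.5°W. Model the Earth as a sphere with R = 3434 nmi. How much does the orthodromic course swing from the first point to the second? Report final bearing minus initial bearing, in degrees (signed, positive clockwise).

+58.2°

Initial bearing θ₁ = atan2(sin Δλ cos φ₂, cos φ₁ sin φ₂ − sin φ₁ cos φ₂ cos Δλ) = 251.65°
Final bearing θ₂ = (initial bearing from the destination back to the start) + 180° = 309.82°
Δθ = θ₂ − θ₁ = +58.2°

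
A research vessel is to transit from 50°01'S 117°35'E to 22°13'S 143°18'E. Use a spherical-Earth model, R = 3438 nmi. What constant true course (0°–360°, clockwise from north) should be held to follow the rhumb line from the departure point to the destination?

36.2°

Δψ = ln[tan(π/4+φ₂/2)/tan(π/4+φ₁/2)] = +0.6133
Δλ = +0.4488 rad (taken the short way round)
course = atan2(Δλ, Δψ) = 36.20°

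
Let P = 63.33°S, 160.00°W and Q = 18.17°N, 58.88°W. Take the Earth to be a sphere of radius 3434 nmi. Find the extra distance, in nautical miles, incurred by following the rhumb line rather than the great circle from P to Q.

Great circle: cos σ = sin φ₁ sin φ₂ + cos φ₁ cos φ₂ cos Δλ,  σ = 1.9400 rad → d_gc = 6662.1 nmi
Rhumb line: Δψ = +1.7621, q = Δφ/Δψ = 0.8072, d_rh = R√(Δφ²+q²Δλ²) = 6913.4 nmi
Excess = 6913.4 − 6662.1 = 251.3 ≈ 251 nmi

251 nmi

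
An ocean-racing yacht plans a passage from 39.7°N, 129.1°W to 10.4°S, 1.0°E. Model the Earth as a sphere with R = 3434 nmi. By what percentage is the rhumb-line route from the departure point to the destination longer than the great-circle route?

3.2%

Great circle: σ = 2.2177 rad → d_gc = Rσ = 7615.7 nmi
Rhumb: Δφ = -0.8744, Δλ = +2.2707, Δψ = -0.9386, q = Δφ/Δψ = 0.9316 → d_rh = R√(Δφ²+q²Δλ²) = 7860.3 nmi
Excess = (7860.3 − 7615.7) / 7615.7 = 244.6 / 7615.7 = 3.21% ≈ 3.2%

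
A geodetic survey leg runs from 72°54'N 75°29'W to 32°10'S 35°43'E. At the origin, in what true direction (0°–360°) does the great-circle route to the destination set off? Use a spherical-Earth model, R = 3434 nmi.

θ = atan2( sin Δλ·cos φ₂ ,  cos φ₁ sin φ₂ − sin φ₁ cos φ₂ cos Δλ )
  = atan2(+0.7892, +0.1360) = 80.22°

80.2°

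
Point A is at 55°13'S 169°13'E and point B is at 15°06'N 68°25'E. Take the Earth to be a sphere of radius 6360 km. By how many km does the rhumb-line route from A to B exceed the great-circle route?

Great circle: cos σ = sin φ₁ sin φ₂ + cos φ₁ cos φ₂ cos Δλ,  σ = 1.8935 rad → d_gc = 12042.9 km
Rhumb line: Δψ = +1.4275, q = Δφ/Δψ = 0.8597, d_rh = R√(Δφ²+q²Δλ²) = 12387.9 km
Excess = 12387.9 − 12042.9 = 345.0 ≈ 345 km

345 km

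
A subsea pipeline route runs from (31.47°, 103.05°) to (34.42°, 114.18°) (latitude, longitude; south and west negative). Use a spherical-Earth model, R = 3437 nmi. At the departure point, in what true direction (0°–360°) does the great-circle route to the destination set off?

69.5°

N = sin Δλ·cos φ₂ = +0.1592;  D = cos φ₁ sin φ₂ − sin φ₁ cos φ₂ cos Δλ = +0.0596
initial course = atan2(N, D) = 69.49°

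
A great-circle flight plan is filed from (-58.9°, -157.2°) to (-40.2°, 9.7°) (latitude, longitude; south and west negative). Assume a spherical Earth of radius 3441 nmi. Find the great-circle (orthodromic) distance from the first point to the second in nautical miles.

4823 nmi

cos σ = sin φ₁ sin φ₂ + cos φ₁ cos φ₂ cos Δλ
      = sin(-58.90°)sin(-40.20°) + cos(-58.90°)cos(-40.20°)cos(166.90°) = 0.1684
σ = 80.304° → d = Rσ = 3441·1.40156 = 4823 nmi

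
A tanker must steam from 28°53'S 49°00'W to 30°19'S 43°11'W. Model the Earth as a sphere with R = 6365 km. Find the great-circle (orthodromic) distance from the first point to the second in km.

584 km

cos σ = sin φ₁ sin φ₂ + cos φ₁ cos φ₂ cos Δλ
      = sin(-28.88°)sin(-30.32°) + cos(-28.88°)cos(-30.32°)cos(5.82°) = 0.9958
σ = 5.256° → d = Rσ = 6365·0.09173 = 584 km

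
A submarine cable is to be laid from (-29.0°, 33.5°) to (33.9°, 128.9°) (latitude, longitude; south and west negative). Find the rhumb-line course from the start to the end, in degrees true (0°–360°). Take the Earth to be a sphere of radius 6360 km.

Meridional parts: M(φ₁)=-0.5293, M(φ₂)=+0.6296 → ΔM = +1.1588;  Δλ = +1.6650 rad
tan C = Δλ / ΔM = +1.4369 → C = 55.16°

55.2°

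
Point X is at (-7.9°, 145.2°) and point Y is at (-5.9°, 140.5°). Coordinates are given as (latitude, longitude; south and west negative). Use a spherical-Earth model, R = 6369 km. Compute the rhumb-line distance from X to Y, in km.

Δψ = ln[tan(π/4+φ₂/2)/tan(π/4+φ₁/2)] = +0.0352;  Δφ = +0.0349 rad,  Δλ = -0.0820 rad
q = Δφ/Δψ = 0.9927
d = R·√(Δφ² + q²Δλ²) = 6369·0.08860 = 564 km

564 km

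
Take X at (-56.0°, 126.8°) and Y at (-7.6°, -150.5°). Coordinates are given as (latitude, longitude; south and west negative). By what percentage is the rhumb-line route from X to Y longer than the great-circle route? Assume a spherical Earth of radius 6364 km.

3.2%

Great circle: σ = 1.3897 rad → d_gc = Rσ = 8844.3 km
Rhumb: Δφ = +0.8447, Δλ = +1.4434, Δψ = +1.0520, q = Δφ/Δψ = 0.8030 → d_rh = R√(Δφ²+q²Δλ²) = 9127.1 km
Excess = (9127.1 − 8844.3) / 8844.3 = 282.8 / 8844.3 = 3.20% ≈ 3.2%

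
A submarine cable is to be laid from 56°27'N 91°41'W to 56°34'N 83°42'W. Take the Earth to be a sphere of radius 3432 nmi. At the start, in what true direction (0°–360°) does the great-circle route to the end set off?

θ = atan2( sin Δλ·cos φ₂ ,  cos φ₁ sin φ₂ − sin φ₁ cos φ₂ cos Δλ )
  = atan2(+0.0765, +0.0065) = 85.15°

85.2°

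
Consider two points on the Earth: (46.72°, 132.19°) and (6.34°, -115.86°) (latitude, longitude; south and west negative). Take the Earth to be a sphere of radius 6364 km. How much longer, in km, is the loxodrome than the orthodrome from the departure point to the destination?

556 km

Great circle: cos σ = sin φ₁ sin φ₂ + cos φ₁ cos φ₂ cos Δλ,  σ = 1.7460 rad → d_gc = 11111.5 km
Rhumb line: Δψ = -0.8136, q = Δφ/Δψ = 0.8662, d_rh = R√(Δφ²+q²Δλ²) = 11667.6 km
Excess = 11667.6 − 11111.5 = 556.1 ≈ 556 km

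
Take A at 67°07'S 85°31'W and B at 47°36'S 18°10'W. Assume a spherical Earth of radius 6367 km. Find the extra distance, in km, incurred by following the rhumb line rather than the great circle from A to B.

188 km

Great circle: cos σ = sin φ₁ sin φ₂ + cos φ₁ cos φ₂ cos Δλ,  σ = 0.6740 rad → d_gc = 4291.5 km
Rhumb line: Δψ = +0.6505, q = Δφ/Δψ = 0.5237, d_rh = R√(Δφ²+q²Δλ²) = 4479.3 km
Excess = 4479.3 − 4291.5 = 187.8 ≈ 188 km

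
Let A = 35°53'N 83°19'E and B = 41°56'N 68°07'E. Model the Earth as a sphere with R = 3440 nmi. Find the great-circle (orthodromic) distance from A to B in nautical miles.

796 nmi

cos σ = sin φ₁ sin φ₂ + cos φ₁ cos φ₂ cos Δλ
      = sin(35.88°)sin(41.93°) + cos(35.88°)cos(41.93°)cos(-15.20°) = 0.9733
σ = 13.259° → d = Rσ = 3440·0.23141 = 796 nmi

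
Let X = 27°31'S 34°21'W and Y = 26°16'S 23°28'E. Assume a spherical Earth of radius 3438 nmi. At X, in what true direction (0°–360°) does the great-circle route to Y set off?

102.8°

N = sin Δλ·cos φ₂ = +0.7590;  D = cos φ₁ sin φ₂ − sin φ₁ cos φ₂ cos Δλ = -0.1718
initial course = atan2(N, D) = 102.76°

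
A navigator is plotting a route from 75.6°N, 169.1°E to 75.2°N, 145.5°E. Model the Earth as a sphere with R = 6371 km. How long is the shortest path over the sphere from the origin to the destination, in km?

cos σ = sin φ₁ sin φ₂ + cos φ₁ cos φ₂ cos Δλ
      = sin(75.60°)sin(75.20°) + cos(75.60°)cos(75.20°)cos(-23.60°) = 0.9947
σ = 5.922° → d = Rσ = 6371·0.10337 = 659 km

659 km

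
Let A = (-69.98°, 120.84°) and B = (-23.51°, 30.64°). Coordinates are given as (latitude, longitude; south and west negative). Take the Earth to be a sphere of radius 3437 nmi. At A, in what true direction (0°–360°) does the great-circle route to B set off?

261.3°

θ = atan2( sin Δλ·cos φ₂ ,  cos φ₁ sin φ₂ − sin φ₁ cos φ₂ cos Δλ )
  = atan2(-0.9170, -0.1396) = 261.35°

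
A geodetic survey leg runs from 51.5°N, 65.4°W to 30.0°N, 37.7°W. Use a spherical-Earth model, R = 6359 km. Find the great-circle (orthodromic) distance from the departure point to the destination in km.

cos σ = sin φ₁ sin φ₂ + cos φ₁ cos φ₂ cos Δλ
      = sin(51.50°)sin(30.00°) + cos(51.50°)cos(30.00°)cos(27.70°) = 0.8686
σ = 29.700° → d = Rσ = 6359·0.51836 = 3296 km

3296 km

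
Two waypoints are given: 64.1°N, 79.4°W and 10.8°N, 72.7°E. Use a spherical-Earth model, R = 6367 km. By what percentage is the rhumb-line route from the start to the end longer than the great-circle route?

Great circle: σ = 1.7830 rad → d_gc = Rσ = 11352.5 km
Rhumb: Δφ = -0.9303, Δλ = +2.6546, Δψ = -1.2803, q = Δφ/Δψ = 0.7266 → d_rh = R√(Δφ²+q²Δλ²) = 13634.9 km
Excess = (13634.9 − 11352.5) / 11352.5 = 2282.4 / 11352.5 = 20.10% ≈ 20.1%

20.1%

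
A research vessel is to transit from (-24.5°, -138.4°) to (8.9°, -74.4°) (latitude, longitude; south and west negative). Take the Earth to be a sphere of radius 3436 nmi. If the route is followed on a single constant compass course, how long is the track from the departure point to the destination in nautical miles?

4248 nmi

Rhumb course C = atan2(Δλ, Δψ) with Δψ = ln[tan(π/4+φ₂/2)/tan(π/4+φ₁/2)] = +0.5972, Δλ = +1.1170 → C = 61.87°
d = R·|Δφ| / |cos C| = 3436·0.58294 / 0.47150 = 4248 nmi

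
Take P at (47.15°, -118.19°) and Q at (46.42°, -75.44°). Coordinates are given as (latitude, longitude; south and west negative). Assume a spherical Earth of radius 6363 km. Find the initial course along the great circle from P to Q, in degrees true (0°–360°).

75.4°

θ = atan2( sin Δλ·cos φ₂ ,  cos φ₁ sin φ₂ − sin φ₁ cos φ₂ cos Δλ )
  = atan2(+0.4679, +0.1215) = 75.44°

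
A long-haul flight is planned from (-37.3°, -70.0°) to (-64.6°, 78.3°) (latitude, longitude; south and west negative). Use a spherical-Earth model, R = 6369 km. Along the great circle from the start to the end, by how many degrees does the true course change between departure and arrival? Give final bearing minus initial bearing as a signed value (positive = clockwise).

-140.9°

At departure: θ₁ = atan2(sin Δλ cos φ₂, cos φ₁ sin φ₂ − sin φ₁ cos φ₂ cos Δλ) = 166.51°
At arrival: θ₂ = atan2(sin Δλ cos φ₁, −cos φ₂ sin φ₁ + sin φ₂ cos φ₁ cos Δλ) = 25.63°
Δθ = θ₂ − θ₁ = -140.9°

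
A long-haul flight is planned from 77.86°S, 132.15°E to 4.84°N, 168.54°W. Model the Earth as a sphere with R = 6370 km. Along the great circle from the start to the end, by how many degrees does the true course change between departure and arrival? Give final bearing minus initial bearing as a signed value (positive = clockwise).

Initial bearing θ₁ = atan2(sin Δλ cos φ₂, cos φ₁ sin φ₂ − sin φ₁ cos φ₂ cos Δλ) = 59.00°
Final bearing θ₂ = (initial bearing from the destination back to the start) + 180° = 10.42°
Δθ = θ₂ − θ₁ = -48.6°

-48.6°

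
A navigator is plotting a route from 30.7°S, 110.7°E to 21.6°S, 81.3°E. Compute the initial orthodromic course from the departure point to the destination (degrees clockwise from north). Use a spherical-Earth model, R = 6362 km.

282.0°

θ = atan2( sin Δλ·cos φ₂ ,  cos φ₁ sin φ₂ − sin φ₁ cos φ₂ cos Δλ )
  = atan2(-0.4564, +0.0970) = 282.00°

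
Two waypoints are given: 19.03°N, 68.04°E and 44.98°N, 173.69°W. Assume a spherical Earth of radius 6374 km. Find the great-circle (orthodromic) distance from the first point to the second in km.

10563 km

cos σ = sin φ₁ sin φ₂ + cos φ₁ cos φ₂ cos Δλ
      = sin(19.03°)sin(44.98°) + cos(19.03°)cos(44.98°)cos(118.27°) = -0.0862
σ = 94.947° → d = Rσ = 6374·1.65713 = 10563 km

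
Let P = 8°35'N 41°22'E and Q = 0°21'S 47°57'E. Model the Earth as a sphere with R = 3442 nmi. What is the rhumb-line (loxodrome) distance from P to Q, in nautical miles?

Rhumb course C = atan2(Δλ, Δψ) with Δψ = ln[tan(π/4+φ₂/2)/tan(π/4+φ₁/2)] = -0.1565, Δλ = +0.1149 → C = 143.71°
d = R·|Δφ| / |cos C| = 3442·0.15592 / 0.80604 = 666 nmi

666 nmi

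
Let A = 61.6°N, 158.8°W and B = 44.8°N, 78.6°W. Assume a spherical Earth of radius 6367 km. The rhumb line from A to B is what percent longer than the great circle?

Great circle: σ = 0.8267 rad → d_gc = Rσ = 5263.9 km
Rhumb: Δφ = -0.2932, Δλ = +1.3998, Δψ = -0.4978, q = Δφ/Δψ = 0.5891 → d_rh = R√(Δφ²+q²Δλ²) = 5571.9 km
Excess = (5571.9 − 5263.9) / 5263.9 = 308.0 / 5263.9 = 5.851% ≈ 5.9%

5.9%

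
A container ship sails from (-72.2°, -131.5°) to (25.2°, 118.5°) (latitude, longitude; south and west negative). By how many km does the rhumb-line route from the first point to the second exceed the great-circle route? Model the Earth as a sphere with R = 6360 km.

Great circle: cos σ = sin φ₁ sin φ₂ + cos φ₁ cos φ₂ cos Δλ,  σ = 2.0944 rad → d_gc = 13320.4 km
Rhumb line: Δψ = +2.3088, q = Δφ/Δψ = 0.7363, d_rh = R√(Δφ²+q²Δλ²) = 14061.2 km
Excess = 14061.2 − 13320.4 = 740.8 ≈ 741 km

741 km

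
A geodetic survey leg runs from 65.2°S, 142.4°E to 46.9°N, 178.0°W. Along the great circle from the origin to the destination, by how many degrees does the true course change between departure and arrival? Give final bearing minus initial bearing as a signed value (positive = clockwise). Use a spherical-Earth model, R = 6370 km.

-11.7°

At departure: θ₁ = atan2(sin Δλ cos φ₂, cos φ₁ sin φ₂ − sin φ₁ cos φ₂ cos Δλ) = 29.05°
At arrival: θ₂ = atan2(sin Δλ cos φ₁, −cos φ₂ sin φ₁ + sin φ₂ cos φ₁ cos Δλ) = 17.34°
Δθ = θ₂ − θ₁ = -11.7°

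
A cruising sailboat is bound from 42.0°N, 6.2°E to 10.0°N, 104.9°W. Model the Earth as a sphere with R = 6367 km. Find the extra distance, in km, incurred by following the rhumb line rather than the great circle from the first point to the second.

Great circle: cos σ = sin φ₁ sin φ₂ + cos φ₁ cos φ₂ cos Δλ,  σ = 1.7186 rad → d_gc = 10942.4 km
Rhumb line: Δψ = -0.6337, q = Δφ/Δψ = 0.8813, d_rh = R√(Δφ²+q²Δλ²) = 11446.7 km
Excess = 11446.7 − 10942.4 = 504.3 ≈ 504 km

504 km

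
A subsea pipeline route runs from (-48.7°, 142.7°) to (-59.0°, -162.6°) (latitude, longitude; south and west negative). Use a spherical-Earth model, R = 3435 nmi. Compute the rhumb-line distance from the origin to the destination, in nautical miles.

2019 nmi

Rhumb course C = atan2(Δλ, Δψ) with Δψ = ln[tan(π/4+φ₂/2)/tan(π/4+φ₁/2)] = -0.3067, Δλ = +0.9547 → C = 107.81°
d = R·|Δφ| / |cos C| = 3435·0.17977 / 0.30587 = 2019 nmi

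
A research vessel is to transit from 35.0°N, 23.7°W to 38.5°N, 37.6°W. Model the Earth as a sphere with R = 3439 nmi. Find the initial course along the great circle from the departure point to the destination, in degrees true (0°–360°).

N = sin Δλ·cos φ₂ = -0.1880;  D = cos φ₁ sin φ₂ − sin φ₁ cos φ₂ cos Δλ = +0.0742
initial course = atan2(N, D) = 291.54°

291.5°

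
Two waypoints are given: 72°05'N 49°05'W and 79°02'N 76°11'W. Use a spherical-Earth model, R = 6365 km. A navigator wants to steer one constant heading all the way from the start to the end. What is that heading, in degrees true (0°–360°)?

316.4°

Meridional parts: M(φ₁)=+1.8474, M(φ₂)=+2.3435 → ΔM = +0.4960;  Δλ = -0.4730 rad
tan C = Δλ / ΔM = -0.9536 → C = 316.36°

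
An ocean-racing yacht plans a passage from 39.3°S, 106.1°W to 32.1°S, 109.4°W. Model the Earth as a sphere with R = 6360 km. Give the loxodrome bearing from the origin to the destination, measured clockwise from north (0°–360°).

339.6°

Δψ = ln[tan(π/4+φ₂/2)/tan(π/4+φ₁/2)] = +0.1549
Δλ = -0.0576 rad (taken the short way round)
course = atan2(Δλ, Δψ) = 339.61°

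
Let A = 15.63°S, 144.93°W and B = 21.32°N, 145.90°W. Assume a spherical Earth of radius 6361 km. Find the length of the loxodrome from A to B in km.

4104 km

Rhumb course C = atan2(Δλ, Δψ) with Δψ = ln[tan(π/4+φ₂/2)/tan(π/4+φ₁/2)] = +0.6572, Δλ = -0.0169 → C = 358.52°
d = R·|Δφ| / |cos C| = 6361·0.64490 / 0.99967 = 4104 km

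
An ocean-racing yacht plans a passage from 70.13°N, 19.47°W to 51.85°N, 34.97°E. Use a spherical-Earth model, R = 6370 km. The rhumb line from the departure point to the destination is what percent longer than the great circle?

Great circle: σ = 0.5322 rad → d_gc = Rσ = 3390.3 km
Rhumb: Δφ = -0.3190, Δλ = +0.9502, Δψ = -0.6802, q = Δφ/Δψ = 0.4691 → d_rh = R√(Δφ²+q²Δλ²) = 3491.5 km
Excess = (3491.5 − 3390.3) / 3390.3 = 101.2 / 3390.3 = 2.98% ≈ 3.0%

3.0%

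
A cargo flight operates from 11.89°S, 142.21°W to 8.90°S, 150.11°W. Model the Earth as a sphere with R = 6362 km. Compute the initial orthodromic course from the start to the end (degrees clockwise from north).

N = sin Δλ·cos φ₂ = -0.1358;  D = cos φ₁ sin φ₂ − sin φ₁ cos φ₂ cos Δλ = +0.0502
initial course = atan2(N, D) = 290.30°

290.3°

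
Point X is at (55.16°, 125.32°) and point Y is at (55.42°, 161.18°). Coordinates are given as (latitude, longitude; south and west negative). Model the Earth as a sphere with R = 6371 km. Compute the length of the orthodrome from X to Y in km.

2245 km

cos σ = sin φ₁ sin φ₂ + cos φ₁ cos φ₂ cos Δλ
      = sin(55.16°)sin(55.42°) + cos(55.16°)cos(55.42°)cos(35.86°) = 0.9385
σ = 20.194° → d = Rσ = 6371·0.35245 = 2245 km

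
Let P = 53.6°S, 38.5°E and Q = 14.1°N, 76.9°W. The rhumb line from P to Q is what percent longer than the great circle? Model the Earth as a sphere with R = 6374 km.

Great circle: σ = 2.0297 rad → d_gc = Rσ = 12937.2 km
Rhumb: Δφ = +1.1816, Δλ = -2.0141, Δψ = +1.3610, q = Δφ/Δψ = 0.8682 → d_rh = R√(Δφ²+q²Δλ²) = 13451.9 km
Excess = (13451.9 − 12937.2) / 12937.2 = 514.7 / 12937.2 = 3.98% ≈ 4.0%

4.0%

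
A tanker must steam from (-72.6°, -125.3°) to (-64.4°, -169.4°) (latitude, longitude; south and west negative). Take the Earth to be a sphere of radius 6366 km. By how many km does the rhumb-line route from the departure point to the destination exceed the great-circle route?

Great circle: cos σ = sin φ₁ sin φ₂ + cos φ₁ cos φ₂ cos Δλ,  σ = 0.3066 rad → d_gc = 1952.03 km
Rhumb line: Δψ = +0.3952, q = Δφ/Δψ = 0.3621, d_rh = R√(Δφ²+q²Δλ²) = 1994.54 km
Excess = 1994.54 − 1952.03 = 42.51 ≈ 43 km

43 km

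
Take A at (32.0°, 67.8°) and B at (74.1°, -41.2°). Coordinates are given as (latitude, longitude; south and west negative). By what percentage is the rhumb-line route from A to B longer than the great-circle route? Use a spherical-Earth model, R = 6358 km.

Great circle: σ = 1.1219 rad → d_gc = Rσ = 7132.8 km
Rhumb: Δφ = +0.7348, Δλ = -1.9024, Δψ = +1.3786, q = Δφ/Δψ = 0.5330 → d_rh = R√(Δφ²+q²Δλ²) = 7961.7 km
Excess = (7961.7 − 7132.8) / 7132.8 = 828.9 / 7132.8 = 11.62% ≈ 11.6%

11.6%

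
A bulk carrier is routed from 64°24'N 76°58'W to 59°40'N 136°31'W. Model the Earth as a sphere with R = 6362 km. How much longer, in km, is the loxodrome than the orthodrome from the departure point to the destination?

112 km

Great circle: cos σ = sin φ₁ sin φ₂ + cos φ₁ cos φ₂ cos Δλ,  σ = 0.4757 rad → d_gc = 3026.5 km
Rhumb line: Δψ = -0.1766, q = Δφ/Δψ = 0.4679, d_rh = R√(Δφ²+q²Δλ²) = 3138.1 km
Excess = 3138.1 − 3026.5 = 111.6 ≈ 112 km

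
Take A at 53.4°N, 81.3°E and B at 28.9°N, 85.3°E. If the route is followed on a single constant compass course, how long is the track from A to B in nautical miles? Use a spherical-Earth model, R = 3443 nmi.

Δψ = ln[tan(π/4+φ₂/2)/tan(π/4+φ₁/2)] = -0.5792;  Δφ = -0.4276 rad,  Δλ = +0.0698 rad
q = Δφ/Δψ = 0.7382
d = R·√(Δφ² + q²Δλ²) = 3443·0.43070 = 1483 nmi

1483 nmi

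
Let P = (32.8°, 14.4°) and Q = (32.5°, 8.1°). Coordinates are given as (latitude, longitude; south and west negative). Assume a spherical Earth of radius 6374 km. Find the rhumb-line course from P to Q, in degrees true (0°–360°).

Δψ = ln[tan(π/4+φ₂/2)/tan(π/4+φ₁/2)] = -0.0062
Δλ = -0.1100 rad (taken the short way round)
course = atan2(Δλ, Δψ) = 266.76°

266.8°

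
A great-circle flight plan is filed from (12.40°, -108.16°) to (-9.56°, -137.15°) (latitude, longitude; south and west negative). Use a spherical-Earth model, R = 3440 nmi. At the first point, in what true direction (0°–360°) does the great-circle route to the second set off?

234.0°

θ = atan2( sin Δλ·cos φ₂ ,  cos φ₁ sin φ₂ − sin φ₁ cos φ₂ cos Δλ )
  = atan2(-0.4779, -0.3474) = 233.98°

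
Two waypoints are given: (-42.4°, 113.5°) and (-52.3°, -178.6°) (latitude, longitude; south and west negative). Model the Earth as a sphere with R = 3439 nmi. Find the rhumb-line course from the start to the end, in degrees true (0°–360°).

102.2°

Δψ = ln[tan(π/4+φ₂/2)/tan(π/4+φ₁/2)] = -0.2561
Δλ = +1.1851 rad (taken the short way round)
course = atan2(Δλ, Δψ) = 102.19°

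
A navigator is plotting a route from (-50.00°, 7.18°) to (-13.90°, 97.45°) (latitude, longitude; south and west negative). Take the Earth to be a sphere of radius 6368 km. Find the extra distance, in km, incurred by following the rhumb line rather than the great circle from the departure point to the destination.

Great circle: cos σ = sin φ₁ sin φ₂ + cos φ₁ cos φ₂ cos Δλ,  σ = 1.3887 rad → d_gc = 8843.3 km
Rhumb line: Δψ = +0.7657, q = Δφ/Δψ = 0.8229, d_rh = R√(Δφ²+q²Δλ²) = 9179.3 km
Excess = 9179.3 − 8843.3 = 336.0 ≈ 336 km

336 km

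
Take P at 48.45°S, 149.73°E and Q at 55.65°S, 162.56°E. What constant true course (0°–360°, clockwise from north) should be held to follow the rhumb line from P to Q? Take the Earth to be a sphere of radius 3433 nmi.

Δψ = ln[tan(π/4+φ₂/2)/tan(π/4+φ₁/2)] = -0.2049
Δλ = +0.2239 rad (taken the short way round)
course = atan2(Δλ, Δψ) = 132.46°

132.5°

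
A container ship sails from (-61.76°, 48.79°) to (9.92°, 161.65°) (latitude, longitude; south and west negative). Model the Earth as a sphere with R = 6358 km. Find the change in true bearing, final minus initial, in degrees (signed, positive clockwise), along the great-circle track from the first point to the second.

Initial bearing θ₁ = atan2(sin Δλ cos φ₂, cos φ₁ sin φ₂ − sin φ₁ cos φ₂ cos Δλ) = 105.73°
Final bearing θ₂ = (initial bearing from the destination back to the start) + 180° = 27.54°
Δθ = θ₂ − θ₁ = -78.2°

-78.2°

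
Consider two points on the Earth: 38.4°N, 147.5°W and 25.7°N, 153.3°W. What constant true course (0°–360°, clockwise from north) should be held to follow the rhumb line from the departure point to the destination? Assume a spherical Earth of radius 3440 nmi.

201.1°

Meridional parts: M(φ₁)=+0.7269, M(φ₂)=+0.4644 → ΔM = -0.2625;  Δλ = -0.1012 rad
tan C = Δλ / ΔM = +0.3857 → C = 201.09°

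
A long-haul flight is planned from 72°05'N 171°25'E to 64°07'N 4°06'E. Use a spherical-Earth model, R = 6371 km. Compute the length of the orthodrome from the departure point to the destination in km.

4840 km

Haversine: a = sin²(Δφ/2)+cos φ₁ cos φ₂ sin²(Δλ/2) = 0.13748;  σ = 2·atan2(√a,√(1−a))
σ = 43.528° → d = Rσ = 6371·0.75971 = 4840 km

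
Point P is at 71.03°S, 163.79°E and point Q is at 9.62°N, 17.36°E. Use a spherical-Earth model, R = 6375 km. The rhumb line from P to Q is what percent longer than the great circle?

Great circle: σ = 2.0098 rad → d_gc = Rσ = 12812.8 km
Rhumb: Δφ = +1.4076, Δλ = -2.5557, Δψ = +1.9580, q = Δφ/Δψ = 0.7189 → d_rh = R√(Δφ²+q²Δλ²) = 14754.9 km
Excess = (14754.9 − 12812.8) / 12812.8 = 1942.1 / 12812.8 = 15.16% ≈ 15.2%

15.2%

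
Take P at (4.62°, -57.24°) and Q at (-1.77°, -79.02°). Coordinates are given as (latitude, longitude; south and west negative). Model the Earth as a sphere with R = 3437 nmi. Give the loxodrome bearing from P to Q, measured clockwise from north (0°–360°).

253.6°

Δψ = ln[tan(π/4+φ₂/2)/tan(π/4+φ₁/2)] = -0.1116
Δλ = -0.3801 rad (taken the short way round)
course = atan2(Δλ, Δψ) = 253.64°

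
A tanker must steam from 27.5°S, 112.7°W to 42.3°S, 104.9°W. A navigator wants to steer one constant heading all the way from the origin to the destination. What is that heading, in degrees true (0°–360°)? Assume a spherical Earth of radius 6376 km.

156.7°

Δψ = ln[tan(π/4+φ₂/2)/tan(π/4+φ₁/2)] = -0.3167
Δλ = +0.1361 rad (taken the short way round)
course = atan2(Δλ, Δψ) = 156.74°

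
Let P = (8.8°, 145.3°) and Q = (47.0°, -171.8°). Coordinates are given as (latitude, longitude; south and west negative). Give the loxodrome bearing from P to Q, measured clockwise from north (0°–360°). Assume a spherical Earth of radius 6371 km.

Δψ = ln[tan(π/4+φ₂/2)/tan(π/4+φ₁/2)] = +0.7774
Δλ = +0.7487 rad (taken the short way round)
course = atan2(Δλ, Δψ) = 43.92°

43.9°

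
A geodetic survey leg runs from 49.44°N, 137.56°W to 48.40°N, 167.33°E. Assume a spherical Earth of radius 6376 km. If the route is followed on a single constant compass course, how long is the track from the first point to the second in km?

Δψ = ln[tan(π/4+φ₂/2)/tan(π/4+φ₁/2)] = -0.0276;  Δφ = -0.0182 rad,  Δλ = -0.9619 rad
q = Δφ/Δψ = 0.6571
d = R·√(Δφ² + q²Δλ²) = 6376·0.63227 = 4031 km

4031 km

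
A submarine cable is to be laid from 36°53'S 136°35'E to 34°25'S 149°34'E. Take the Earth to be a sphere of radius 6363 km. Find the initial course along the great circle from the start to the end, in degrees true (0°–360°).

N = sin Δλ·cos φ₂ = +0.1853;  D = cos φ₁ sin φ₂ − sin φ₁ cos φ₂ cos Δλ = +0.0304
initial course = atan2(N, D) = 80.69°

80.7°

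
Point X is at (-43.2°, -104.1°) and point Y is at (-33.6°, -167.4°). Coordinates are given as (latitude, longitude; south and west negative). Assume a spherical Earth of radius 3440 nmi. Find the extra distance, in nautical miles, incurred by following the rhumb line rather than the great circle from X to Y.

64 nmi

Great circle: cos σ = sin φ₁ sin φ₂ + cos φ₁ cos φ₂ cos Δλ,  σ = 0.8611 rad → d_gc = 2962.0 nmi
Rhumb line: Δψ = +0.2144, q = Δφ/Δψ = 0.7816, d_rh = R√(Δφ²+q²Δλ²) = 3025.9 nmi
Excess = 3025.9 − 2962.0 = 63.9 ≈ 64 nmi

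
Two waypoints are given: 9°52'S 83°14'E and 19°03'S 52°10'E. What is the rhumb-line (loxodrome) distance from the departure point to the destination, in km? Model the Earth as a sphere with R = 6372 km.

Δψ = ln[tan(π/4+φ₂/2)/tan(π/4+φ₁/2)] = -0.1657;  Δφ = -0.1603 rad,  Δλ = -0.5422 rad
q = Δφ/Δψ = 0.9672
d = R·√(Δφ² + q²Δλ²) = 6372·0.54835 = 3494 km

3494 km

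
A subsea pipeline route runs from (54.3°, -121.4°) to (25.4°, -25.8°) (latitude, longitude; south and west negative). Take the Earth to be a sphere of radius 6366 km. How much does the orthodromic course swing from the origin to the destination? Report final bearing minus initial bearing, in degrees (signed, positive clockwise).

+72.2°

Initial bearing θ₁ = atan2(sin Δλ cos φ₂, cos φ₁ sin φ₂ − sin φ₁ cos φ₂ cos Δλ) = 70.30°
Final bearing θ₂ = (initial bearing from the destination back to the start) + 180° = 142.54°
Δθ = θ₂ − θ₁ = +72.2°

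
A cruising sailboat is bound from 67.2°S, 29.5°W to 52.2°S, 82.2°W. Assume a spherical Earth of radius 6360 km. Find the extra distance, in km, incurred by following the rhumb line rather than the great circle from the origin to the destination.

89 km

Great circle: cos σ = sin φ₁ sin φ₂ + cos φ₁ cos φ₂ cos Δλ,  σ = 0.5108 rad → d_gc = 3248.8 km
Rhumb line: Δψ = +0.5295, q = Δφ/Δψ = 0.4945, d_rh = R√(Δφ²+q²Δλ²) = 3337.6 km
Excess = 3337.6 − 3248.8 = 88.8 ≈ 89 km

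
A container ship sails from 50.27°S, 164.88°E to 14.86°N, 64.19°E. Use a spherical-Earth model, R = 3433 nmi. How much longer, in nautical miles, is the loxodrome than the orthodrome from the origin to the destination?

146 nmi

Great circle: cos σ = sin φ₁ sin φ₂ + cos φ₁ cos φ₂ cos Δλ,  σ = 1.8879 rad → d_gc = 6481.2 nmi
Rhumb line: Δψ = +1.2803, q = Δφ/Δψ = 0.8878, d_rh = R√(Δφ²+q²Δλ²) = 6627.1 nmi
Excess = 6627.1 − 6481.2 = 145.9 ≈ 146 nmi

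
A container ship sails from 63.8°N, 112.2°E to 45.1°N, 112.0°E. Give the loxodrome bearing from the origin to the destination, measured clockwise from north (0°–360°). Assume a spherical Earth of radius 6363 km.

180.3°

Meridional parts: M(φ₁)=+1.4580, M(φ₂)=+0.8838 → ΔM = -0.5741;  Δλ = -0.0035 rad
tan C = Δλ / ΔM = +0.0061 → C = 180.35°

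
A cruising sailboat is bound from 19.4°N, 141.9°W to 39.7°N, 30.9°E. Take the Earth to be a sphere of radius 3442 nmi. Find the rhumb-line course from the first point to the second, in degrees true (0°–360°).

Meridional parts: M(φ₁)=+0.3453, M(φ₂)=+0.7561 → ΔM = +0.4108;  Δλ = +3.0159 rad
tan C = Δλ / ΔM = +7.3410 → C = 82.24°

82.2°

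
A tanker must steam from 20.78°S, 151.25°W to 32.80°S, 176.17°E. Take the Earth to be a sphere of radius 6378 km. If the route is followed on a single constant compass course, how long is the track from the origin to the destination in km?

3495 km

Δψ = ln[tan(π/4+φ₂/2)/tan(π/4+φ₁/2)] = -0.2357;  Δφ = -0.2098 rad,  Δλ = -0.5686 rad
q = Δφ/Δψ = 0.8902
d = R·√(Δφ² + q²Δλ²) = 6378·0.54794 = 3495 km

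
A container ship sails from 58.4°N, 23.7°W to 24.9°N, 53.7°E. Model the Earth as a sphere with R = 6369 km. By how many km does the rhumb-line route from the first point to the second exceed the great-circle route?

275 km

Great circle: cos σ = sin φ₁ sin φ₂ + cos φ₁ cos φ₂ cos Δλ,  σ = 1.0902 rad → d_gc = 6943.6 km
Rhumb line: Δψ = -0.8135, q = Δφ/Δψ = 0.7188, d_rh = R√(Δφ²+q²Δλ²) = 7218.7 km
Excess = 7218.7 − 6943.6 = 275.1 ≈ 275 km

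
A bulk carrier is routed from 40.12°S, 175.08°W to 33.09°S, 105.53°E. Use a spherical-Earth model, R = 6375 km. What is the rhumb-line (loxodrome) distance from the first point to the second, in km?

Δψ = ln[tan(π/4+φ₂/2)/tan(π/4+φ₁/2)] = +0.1530;  Δφ = +0.1227 rad,  Δλ = -1.3856 rad
q = Δφ/Δψ = 0.8017
d = R·√(Δφ² + q²Δλ²) = 6375·1.11761 = 7125 km

7125 km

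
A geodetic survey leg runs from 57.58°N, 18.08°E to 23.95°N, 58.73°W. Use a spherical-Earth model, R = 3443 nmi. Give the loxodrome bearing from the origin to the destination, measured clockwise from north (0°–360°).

Meridional parts: M(φ₁)=+1.2354, M(φ₂)=+0.4307 → ΔM = -0.8047;  Δλ = -1.3406 rad
tan C = Δλ / ΔM = +1.6660 → C = 239.03°

239.0°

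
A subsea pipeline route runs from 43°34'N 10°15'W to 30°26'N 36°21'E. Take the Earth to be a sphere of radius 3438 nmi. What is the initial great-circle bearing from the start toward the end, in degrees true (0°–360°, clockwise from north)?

N = sin Δλ·cos φ₂ = +0.6265;  D = cos φ₁ sin φ₂ − sin φ₁ cos φ₂ cos Δλ = -0.0413
initial course = atan2(N, D) = 93.77°

93.8°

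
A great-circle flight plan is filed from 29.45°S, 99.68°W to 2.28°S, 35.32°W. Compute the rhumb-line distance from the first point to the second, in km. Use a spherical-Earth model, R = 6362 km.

7438 km

Rhumb course C = atan2(Δλ, Δψ) with Δψ = ln[tan(π/4+φ₂/2)/tan(π/4+φ₁/2)] = +0.4984, Δλ = +1.1233 → C = 66.07°
d = R·|Δφ| / |cos C| = 6362·0.47421 / 0.40560 = 7438 km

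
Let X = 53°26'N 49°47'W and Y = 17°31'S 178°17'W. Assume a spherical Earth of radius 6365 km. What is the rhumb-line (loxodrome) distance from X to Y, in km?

Δψ = ln[tan(π/4+φ₂/2)/tan(π/4+φ₁/2)] = -1.4181;  Δφ = -1.2383 rad,  Δλ = -2.2427 rad
q = Δφ/Δψ = 0.8732
d = R·√(Δφ² + q²Δλ²) = 6365·2.31710 = 14748 km

14748 km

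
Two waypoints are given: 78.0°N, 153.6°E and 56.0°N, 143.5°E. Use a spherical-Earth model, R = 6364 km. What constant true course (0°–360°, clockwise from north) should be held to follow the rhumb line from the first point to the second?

189.4°

Meridional parts: M(φ₁)=+2.2528, M(φ₂)=+1.1851 → ΔM = -1.0678;  Δλ = -0.1763 rad
tan C = Δλ / ΔM = +0.1651 → C = 189.37°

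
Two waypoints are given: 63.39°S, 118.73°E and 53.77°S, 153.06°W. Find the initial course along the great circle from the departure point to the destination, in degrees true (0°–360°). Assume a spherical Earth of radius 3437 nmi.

N = sin Δλ·cos φ₂ = +0.5907;  D = cos φ₁ sin φ₂ − sin φ₁ cos φ₂ cos Δλ = -0.3448
initial course = atan2(N, D) = 120.27°

120.3°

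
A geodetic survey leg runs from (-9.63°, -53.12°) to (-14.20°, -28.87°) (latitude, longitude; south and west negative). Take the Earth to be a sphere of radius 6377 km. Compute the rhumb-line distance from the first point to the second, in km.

Δψ = ln[tan(π/4+φ₂/2)/tan(π/4+φ₁/2)] = -0.0815;  Δφ = -0.0798 rad,  Δλ = +0.4232 rad
q = Δφ/Δψ = 0.9782
d = R·√(Δφ² + q²Δλ²) = 6377·0.42162 = 2689 km

2689 km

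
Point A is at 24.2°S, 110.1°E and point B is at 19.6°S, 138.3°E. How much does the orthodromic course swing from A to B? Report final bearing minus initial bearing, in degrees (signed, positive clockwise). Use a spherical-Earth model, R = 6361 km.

At departure: θ₁ = atan2(sin Δλ cos φ₂, cos φ₁ sin φ₂ − sin φ₁ cos φ₂ cos Δλ) = 85.59°
At arrival: θ₂ = atan2(sin Δλ cos φ₁, −cos φ₂ sin φ₁ + sin φ₂ cos φ₁ cos Δλ) = 74.87°
Δθ = θ₂ − θ₁ = -10.7°

-10.7°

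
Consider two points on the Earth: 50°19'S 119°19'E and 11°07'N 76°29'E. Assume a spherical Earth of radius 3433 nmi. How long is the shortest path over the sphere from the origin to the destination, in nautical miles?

4307 nmi

Haversine: a = sin²(Δφ/2)+cos φ₁ cos φ₂ sin²(Δλ/2) = 0.34445;  σ = 2·atan2(√a,√(1−a))
σ = 71.875° → d = Rσ = 3433·1.25445 = 4307 nmi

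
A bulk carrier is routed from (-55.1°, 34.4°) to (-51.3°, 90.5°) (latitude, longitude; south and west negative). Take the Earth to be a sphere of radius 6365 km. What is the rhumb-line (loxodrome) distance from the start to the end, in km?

Δψ = ln[tan(π/4+φ₂/2)/tan(π/4+φ₁/2)] = +0.1108;  Δφ = +0.0663 rad,  Δλ = +0.9791 rad
q = Δφ/Δψ = 0.5985
d = R·√(Δφ² + q²Δλ²) = 6365·0.58977 = 3754 km

3754 km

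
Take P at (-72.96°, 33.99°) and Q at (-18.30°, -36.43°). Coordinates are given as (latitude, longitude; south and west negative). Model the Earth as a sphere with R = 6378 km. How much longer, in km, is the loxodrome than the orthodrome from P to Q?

281 km

Great circle: cos σ = sin φ₁ sin φ₂ + cos φ₁ cos φ₂ cos Δλ,  σ = 1.1664 rad → d_gc = 7439.42 km
Rhumb line: Δψ = +1.5734, q = Δφ/Δψ = 0.6063, d_rh = R√(Δφ²+q²Δλ²) = 7720.89 km
Excess = 7720.89 − 7439.42 = 281.47 ≈ 281 km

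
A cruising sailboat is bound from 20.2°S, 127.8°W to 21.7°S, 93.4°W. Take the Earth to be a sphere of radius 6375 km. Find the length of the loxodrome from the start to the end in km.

3578 km

Δψ = ln[tan(π/4+φ₂/2)/tan(π/4+φ₁/2)] = -0.0280;  Δφ = -0.0262 rad,  Δλ = +0.6004 rad
q = Δφ/Δψ = 0.9339
d = R·√(Δφ² + q²Δλ²) = 6375·0.56129 = 3578 km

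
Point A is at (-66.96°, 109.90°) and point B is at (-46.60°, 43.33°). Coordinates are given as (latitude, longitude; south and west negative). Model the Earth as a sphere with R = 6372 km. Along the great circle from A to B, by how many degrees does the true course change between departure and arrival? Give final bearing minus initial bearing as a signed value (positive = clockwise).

+58.3°

At departure: θ₁ = atan2(sin Δλ cos φ₂, cos φ₁ sin φ₂ − sin φ₁ cos φ₂ cos Δλ) = 267.01°
At arrival: θ₂ = atan2(sin Δλ cos φ₁, −cos φ₂ sin φ₁ + sin φ₂ cos φ₁ cos Δλ) = 325.33°
Δθ = θ₂ − θ₁ = +58.3°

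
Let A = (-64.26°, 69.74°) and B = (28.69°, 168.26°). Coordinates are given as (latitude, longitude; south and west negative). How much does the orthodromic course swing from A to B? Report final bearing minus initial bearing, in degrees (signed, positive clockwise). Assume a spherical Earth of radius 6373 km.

Initial bearing θ₁ = atan2(sin Δλ cos φ₂, cos φ₁ sin φ₂ − sin φ₁ cos φ₂ cos Δλ) = 83.98°
Final bearing θ₂ = (initial bearing from the destination back to the start) + 180° = 29.49°
Δθ = θ₂ − θ₁ = -54.5°

-54.5°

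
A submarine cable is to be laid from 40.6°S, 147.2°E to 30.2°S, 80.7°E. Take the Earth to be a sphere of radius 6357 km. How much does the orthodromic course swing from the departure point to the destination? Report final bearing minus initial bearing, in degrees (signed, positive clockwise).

Initial bearing θ₁ = atan2(sin Δλ cos φ₂, cos φ₁ sin φ₂ − sin φ₁ cos φ₂ cos Δλ) = 258.75°
Final bearing θ₂ = (initial bearing from the destination back to the start) + 180° = 300.50°
Δθ = θ₂ − θ₁ = +41.7°

+41.7°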